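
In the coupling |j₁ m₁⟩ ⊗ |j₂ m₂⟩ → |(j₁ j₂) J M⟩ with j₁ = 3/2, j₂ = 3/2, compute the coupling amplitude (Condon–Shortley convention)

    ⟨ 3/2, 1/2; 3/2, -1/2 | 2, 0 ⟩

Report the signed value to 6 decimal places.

j₁+j₂−J=1  J+j₁−j₂=2  J−j₁+j₂=2  j₁+j₂+J+1=6
(j₁±m₁, j₂±m₂, J±M) = (2,1,1,2,2,2)
P² = 4/9
sum k=0..1:
  [0] +1/1 = 1
  [1] −1/4 = -1/4
S = 3/4
C² = P²·S² = 1/4 ; C = +0.500000

+√(1/4) ≈ +0.500000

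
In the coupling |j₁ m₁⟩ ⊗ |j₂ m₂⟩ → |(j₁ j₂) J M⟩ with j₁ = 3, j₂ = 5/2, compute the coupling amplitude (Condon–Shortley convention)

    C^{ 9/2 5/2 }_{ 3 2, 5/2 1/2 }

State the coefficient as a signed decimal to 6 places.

triangle: 1!·5!·4!/11! = 2880/39916800
(j±m)!: 5!·1!·3!·2!·7!·2! = 14515200
prefactor² = (2J+1)·Δ·N² = 115200/11
  k=0: +1/(0!·1!·1!·3!·4!·1!) = 1/144
  k=1: −1/(1!·0!·0!·2!·5!·2!) = -1/480
Σ = 7/1440  ⇒  CG² = 115200/11·7/1440² = 49/198
CG = +√(49/198) = +0.497468

+√(49/198) ≈ +0.497468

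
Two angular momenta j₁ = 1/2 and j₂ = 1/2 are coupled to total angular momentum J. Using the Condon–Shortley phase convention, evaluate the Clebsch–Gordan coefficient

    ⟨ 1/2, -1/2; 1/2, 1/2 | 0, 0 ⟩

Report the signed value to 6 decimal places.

−√(1/2) ≈ -0.707107

triangle: 1!*0!*0!/2! = 1/2
(j±m)!: 0!*1!*1!*0!*0!*0! = 1
prefactor² = (2J+1)*Δ*N² = 1/2
  k=1: −1/(1!*0!*0!*0!*0!*0!) = -1
Σ = -1  ⇒  CG² = 1/2*(-1)² = 1/2
CG = −√(1/2) = -0.707107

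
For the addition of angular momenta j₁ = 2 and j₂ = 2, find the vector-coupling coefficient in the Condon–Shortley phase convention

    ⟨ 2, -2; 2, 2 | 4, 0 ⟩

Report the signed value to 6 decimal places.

+√(1/70) = +0.119523

√[9·0!4!4!/9! · 0!4!4!0!4!4!] = √(165888/35)
  +(−1)^0/∏(0,0,4,4,0,0)! = 1/576  (running 1/576)
⟨..|..⟩ = √(165888/35)·(1/576) = +0.119523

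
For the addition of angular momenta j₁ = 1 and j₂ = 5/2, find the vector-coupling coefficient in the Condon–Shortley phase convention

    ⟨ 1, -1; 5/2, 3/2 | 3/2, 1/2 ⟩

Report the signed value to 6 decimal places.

+√(2/5) = +0.632456

j₁+j₂−J=2  J+j₁−j₂=0  J−j₁+j₂=3  j₁+j₂+J+1=6
(j₁±m₁, j₂±m₂, J±M) = (0,2,4,1,2,1)
P² = 32/5
sum k=2..2:
  [2] +1/4 = 1/4
S = 1/4
C² = P²·S² = 2/5 ; C = +0.632456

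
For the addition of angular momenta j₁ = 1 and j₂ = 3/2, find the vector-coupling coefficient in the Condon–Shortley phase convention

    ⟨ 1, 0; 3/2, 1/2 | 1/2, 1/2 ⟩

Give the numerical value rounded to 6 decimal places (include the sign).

j₁+j₂−J=2  J+j₁−j₂=0  J−j₁+j₂=1  j₁+j₂+J+1=4
(j₁±m₁, j₂±m₂, J±M) = (1,1,2,1,1,0)
P² = 1/3
sum k=1..1:
  [1] −1/1 = -1
S = -1
C² = P²·S² = 1/3 ; C = -0.577350

−√(1/3) ≈ -0.577350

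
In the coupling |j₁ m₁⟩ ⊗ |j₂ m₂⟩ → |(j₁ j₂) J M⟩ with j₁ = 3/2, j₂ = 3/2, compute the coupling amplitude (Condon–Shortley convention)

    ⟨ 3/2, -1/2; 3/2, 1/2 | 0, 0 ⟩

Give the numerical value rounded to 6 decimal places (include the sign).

+√(1/4) = +0.500000

j₁+j₂−J=3  J+j₁−j₂=0  J−j₁+j₂=0  j₁+j₂+J+1=4
(j₁±m₁, j₂±m₂, J±M) = (1,2,2,1,0,0)
P² = 1
sum k=2..2:
  [2] +1/2 = 1/2
S = 1/2
C² = P²·S² = 1/4 ; C = +0.500000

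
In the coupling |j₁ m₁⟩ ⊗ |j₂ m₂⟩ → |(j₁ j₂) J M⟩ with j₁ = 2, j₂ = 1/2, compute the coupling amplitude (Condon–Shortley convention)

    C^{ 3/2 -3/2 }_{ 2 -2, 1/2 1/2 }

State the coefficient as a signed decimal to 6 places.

-0.894427  (= −√(4/5))

√[4·1!3!0!/5! · 0!4!1!0!0!3!] = √(144/5)
  +(−1)^1/∏(1,0,3,0,0,0)! = -1/6  (running -1/6)
⟨..|..⟩ = √(144/5)·(-1/6) = -0.894427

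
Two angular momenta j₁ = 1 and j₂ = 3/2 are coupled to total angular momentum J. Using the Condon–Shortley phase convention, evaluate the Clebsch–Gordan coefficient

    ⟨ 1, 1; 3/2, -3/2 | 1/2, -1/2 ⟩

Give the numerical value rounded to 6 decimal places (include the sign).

√[2·2!0!1!/4! · 2!0!0!3!0!1!] = √(2)
  +(−1)^0/∏(0,2,0,0,0,1)! = 1/2  (running 1/2)
⟨..|..⟩ = √(2)·(1/2) = +0.707107

+√(1/2) = +0.707107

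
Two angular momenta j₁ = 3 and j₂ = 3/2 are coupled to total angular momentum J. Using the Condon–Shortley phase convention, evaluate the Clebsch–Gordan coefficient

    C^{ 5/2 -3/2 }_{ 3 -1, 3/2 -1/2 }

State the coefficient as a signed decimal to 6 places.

−√(7/20) ≈ -0.591608

√[6·2!4!1!/8! · 2!4!1!2!1!4!] = √(576/35)
  +(−1)^0/∏(0,2,4,1,0,0)! = 1/48  (running 1/48)
  +(−1)^1/∏(1,1,3,0,1,1)! = -1/6  (running -7/48)
⟨..|..⟩ = √(576/35)·(-7/48) = -0.591608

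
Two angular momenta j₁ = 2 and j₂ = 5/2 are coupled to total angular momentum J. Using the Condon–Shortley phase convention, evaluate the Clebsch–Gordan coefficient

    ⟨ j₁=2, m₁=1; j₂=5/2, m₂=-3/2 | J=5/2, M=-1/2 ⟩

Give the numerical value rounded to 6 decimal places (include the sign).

+√(6/35) = +0.414039

j₁+j₂−J=2  J+j₁−j₂=2  J−j₁+j₂=3  j₁+j₂+J+1=8
(j₁±m₁, j₂±m₂, J±M) = (3,1,1,4,2,3)
P² = 216/35
sum k=0..1:
  [0] +1/4 = 1/4
  [1] −1/12 = -1/12
S = 1/6
C² = P²·S² = 6/35 ; C = +0.414039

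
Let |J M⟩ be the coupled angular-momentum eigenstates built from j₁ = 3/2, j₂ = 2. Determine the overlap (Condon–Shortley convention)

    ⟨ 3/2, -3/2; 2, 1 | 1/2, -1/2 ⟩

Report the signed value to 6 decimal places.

−√(1/10) ≈ -0.316228

j₁+j₂−J=3  J+j₁−j₂=0  J−j₁+j₂=1  j₁+j₂+J+1=5
(j₁±m₁, j₂±m₂, J±M) = (0,3,3,1,0,1)
P² = 18/5
sum k=3..3:
  [3] −1/6 = -1/6
S = -1/6
C² = P²·S² = 1/10 ; C = -0.316228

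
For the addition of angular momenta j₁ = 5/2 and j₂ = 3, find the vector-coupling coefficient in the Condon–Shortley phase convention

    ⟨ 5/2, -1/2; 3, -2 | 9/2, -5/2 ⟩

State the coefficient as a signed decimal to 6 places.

j₁+j₂−J=1  J+j₁−j₂=4  J−j₁+j₂=5  j₁+j₂+J+1=11
(j₁±m₁, j₂±m₂, J±M) = (2,3,1,5,2,7)
P² = 115200/11
sum k=0..1:
  [0] +1/144 = 1/144
  [1] −1/480 = -1/480
S = 7/1440
C² = P²·S² = 49/198 ; C = +0.497468

+√(49/198) ≈ +0.497468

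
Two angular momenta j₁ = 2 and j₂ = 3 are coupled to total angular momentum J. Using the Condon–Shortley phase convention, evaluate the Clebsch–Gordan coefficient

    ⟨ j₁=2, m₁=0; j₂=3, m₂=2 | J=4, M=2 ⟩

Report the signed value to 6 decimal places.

−√(12/35) ≈ -0.585540

triangle: 1!*3!*5!/10! = 720/3628800
(j±m)!: 2!*2!*5!*1!*6!*2! = 691200
prefactor² = (2J+1)*Δ*N² = 8640/7
  k=0: +1/(0!*1!*2!*5!*1!*0!) = 1/240
  k=1: −1/(1!*0!*1!*4!*2!*1!) = -1/48
Σ = -1/60  ⇒  CG² = 8640/7*(-1/60)² = 12/35
CG = −√(12/35) = -0.585540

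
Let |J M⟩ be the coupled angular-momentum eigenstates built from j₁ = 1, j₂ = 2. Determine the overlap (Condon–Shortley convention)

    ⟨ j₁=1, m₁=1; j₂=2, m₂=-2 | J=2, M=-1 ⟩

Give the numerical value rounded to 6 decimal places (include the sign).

j₁+j₂−J=1  J+j₁−j₂=1  J−j₁+j₂=3  j₁+j₂+J+1=6
(j₁±m₁, j₂±m₂, J±M) = (2,0,0,4,1,3)
P² = 12
sum k=0..0:
  [0] +1/6 = 1/6
S = 1/6
C² = P²·S² = 1/3 ; C = +0.577350

+√(1/3) ≈ +0.577350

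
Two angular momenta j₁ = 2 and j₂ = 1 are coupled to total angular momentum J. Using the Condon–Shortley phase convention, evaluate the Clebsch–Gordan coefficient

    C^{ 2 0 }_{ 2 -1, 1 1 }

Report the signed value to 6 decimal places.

triangle: 1!*3!*1!/6! = 6/720
(j±m)!: 1!*3!*2!*0!*2!*2! = 48
prefactor² = (2J+1)*Δ*N² = 2
  k=1: −1/(1!*0!*2!*1!*1!*0!) = -1/2
Σ = -1/2  ⇒  CG² = 2*(-1/2)² = 1/2
CG = −√(1/2) = -0.707107

-0.707107  (= −√(1/2))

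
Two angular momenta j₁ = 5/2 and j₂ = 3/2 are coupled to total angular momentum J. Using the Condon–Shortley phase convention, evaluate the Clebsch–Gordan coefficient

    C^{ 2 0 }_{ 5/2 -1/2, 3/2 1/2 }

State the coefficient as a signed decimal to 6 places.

-0.267261  (= −√(1/14))

j₁+j₂−J=2  J+j₁−j₂=3  J−j₁+j₂=1  j₁+j₂+J+1=7
(j₁±m₁, j₂±m₂, J±M) = (2,3,2,1,2,2)
P² = 8/7
sum k=1..2:
  [1] −1/2 = -1/2
  [2] +1/4 = 1/4
S = -1/4
C² = P²·S² = 1/14 ; C = -0.267261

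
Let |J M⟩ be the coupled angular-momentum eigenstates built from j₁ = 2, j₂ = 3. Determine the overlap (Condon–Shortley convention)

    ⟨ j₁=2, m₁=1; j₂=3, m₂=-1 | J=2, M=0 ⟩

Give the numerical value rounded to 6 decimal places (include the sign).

-0.377964

√[5·3!1!3!/8! · 3!1!2!4!2!2!] = √(36/7)
  +(−1)^0/∏(0,3,1,2,0,1)! = 1/12  (running 1/12)
  +(−1)^1/∏(1,2,0,1,1,2)! = -1/4  (running -1/6)
⟨..|..⟩ = √(36/7)·(-1/6) = -0.377964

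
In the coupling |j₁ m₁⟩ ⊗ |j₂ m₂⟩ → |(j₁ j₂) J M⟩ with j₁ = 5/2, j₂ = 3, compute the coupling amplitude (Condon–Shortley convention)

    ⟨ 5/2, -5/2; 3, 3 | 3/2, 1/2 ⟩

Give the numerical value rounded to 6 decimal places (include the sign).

j₁+j₂−J=4  J+j₁−j₂=1  J−j₁+j₂=2  j₁+j₂+J+1=8
(j₁±m₁, j₂±m₂, J±M) = (0,5,6,0,2,1)
P² = 5760/7
sum k=4..4:
  [4] +1/48 = 1/48
S = 1/48
C² = P²·S² = 5/14 ; C = +0.597614

+√(5/14) = +0.597614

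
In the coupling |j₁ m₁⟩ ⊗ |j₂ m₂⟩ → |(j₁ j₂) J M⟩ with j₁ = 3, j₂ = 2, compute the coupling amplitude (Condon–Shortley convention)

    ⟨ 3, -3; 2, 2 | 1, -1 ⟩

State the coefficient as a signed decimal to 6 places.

√[3·4!2!0!/7! · 0!6!4!0!0!2!] = √(6912/7)
  +(−1)^4/∏(4,0,2,0,0,0)! = 1/48  (running 1/48)
⟨..|..⟩ = √(6912/7)·(1/48) = +0.654654

+√(3/7) = +0.654654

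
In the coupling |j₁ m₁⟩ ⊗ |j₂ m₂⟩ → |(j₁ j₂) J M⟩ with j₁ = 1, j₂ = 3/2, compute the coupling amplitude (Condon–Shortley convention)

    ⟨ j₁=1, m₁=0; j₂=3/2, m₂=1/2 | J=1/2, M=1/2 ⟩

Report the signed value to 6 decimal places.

√[2·2!0!1!/4! · 1!1!2!1!1!0!] = √(1/3)
  +(−1)^1/∏(1,1,0,1,0,0)! = -1  (running -1)
⟨..|..⟩ = √(1/3)·(-1) = -0.577350

−√(1/3) = -0.577350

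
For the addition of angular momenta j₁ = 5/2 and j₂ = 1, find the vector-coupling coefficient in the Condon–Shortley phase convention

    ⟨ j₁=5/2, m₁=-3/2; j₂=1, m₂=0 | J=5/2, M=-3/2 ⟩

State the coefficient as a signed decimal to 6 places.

√[6·1!4!1!/7! · 1!4!1!1!1!4!] = √(576/35)
  +(−1)^0/∏(0,1,4,1,0,0)! = 1/24  (running 1/24)
  +(−1)^1/∏(1,0,3,0,1,1)! = -1/6  (running -1/8)
⟨..|..⟩ = √(576/35)·(-1/8) = -0.507093

−√(9/35) = -0.507093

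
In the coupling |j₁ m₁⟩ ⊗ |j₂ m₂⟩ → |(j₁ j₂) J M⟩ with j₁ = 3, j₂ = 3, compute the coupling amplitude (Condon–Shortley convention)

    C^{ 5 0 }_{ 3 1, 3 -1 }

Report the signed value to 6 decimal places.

+√(25/84) ≈ +0.545545

√[11·1!5!5!/12! · 4!2!2!4!5!5!] = √(76800/7)
  +(−1)^0/∏(0,1,2,2,3,3)! = 1/144  (running 1/144)
  +(−1)^1/∏(1,0,1,1,4,4)! = -1/576  (running 1/192)
⟨..|..⟩ = √(76800/7)·(1/192) = +0.545545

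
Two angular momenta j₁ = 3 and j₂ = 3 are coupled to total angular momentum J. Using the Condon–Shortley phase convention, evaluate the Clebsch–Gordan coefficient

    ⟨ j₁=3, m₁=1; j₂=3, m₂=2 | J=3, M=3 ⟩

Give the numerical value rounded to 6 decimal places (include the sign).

+0.577350

j₁+j₂−J=3  J+j₁−j₂=3  J−j₁+j₂=3  j₁+j₂+J+1=10
(j₁±m₁, j₂±m₂, J±M) = (4,2,5,1,6,0)
P² = 1728
sum k=2..2:
  [2] +1/72 = 1/72
S = 1/72
C² = P²·S² = 1/3 ; C = +0.577350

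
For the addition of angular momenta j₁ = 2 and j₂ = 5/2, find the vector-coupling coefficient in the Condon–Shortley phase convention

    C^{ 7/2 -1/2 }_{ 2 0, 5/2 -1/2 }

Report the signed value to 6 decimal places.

+√(4/105) = +0.195180

j₁+j₂−J=1  J+j₁−j₂=3  J−j₁+j₂=4  j₁+j₂+J+1=9
(j₁±m₁, j₂±m₂, J±M) = (2,2,2,3,3,4)
P² = 768/35
sum k=0..1:
  [0] +1/8 = 1/8
  [1] −1/12 = -1/12
S = 1/24
C² = P²·S² = 4/105 ; C = +0.195180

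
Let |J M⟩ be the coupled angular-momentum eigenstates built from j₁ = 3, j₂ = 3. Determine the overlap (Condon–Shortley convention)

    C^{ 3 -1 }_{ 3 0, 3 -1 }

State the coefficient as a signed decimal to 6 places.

triangle: 3!*3!*3!/10! = 216/3628800
(j±m)!: 3!*3!*2!*4!*2!*4! = 82944
prefactor² = (2J+1)*Δ*N² = 864/25
  k=0: +1/(0!*3!*3!*2!*0!*1!) = 1/72
  k=1: −1/(1!*2!*2!*1!*1!*2!) = -1/8
  k=2: +1/(2!*1!*1!*0!*2!*3!) = 1/24
Σ = -5/72  ⇒  CG² = 864/25*(-5/72)² = 1/6
CG = −√(1/6) = -0.408248

-0.408248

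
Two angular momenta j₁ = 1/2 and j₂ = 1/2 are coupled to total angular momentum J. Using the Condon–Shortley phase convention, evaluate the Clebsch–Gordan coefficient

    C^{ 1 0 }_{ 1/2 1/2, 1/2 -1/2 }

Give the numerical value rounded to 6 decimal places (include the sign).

+0.707107

triangle: 0!*1!*1!/3! = 1/6
(j±m)!: 1!*0!*0!*1!*1!*1! = 1
prefactor² = (2J+1)*Δ*N² = 1/2
  k=0: +1/(0!*0!*0!*0!*1!*1!) = 1
Σ = 1  ⇒  CG² = 1/2*1² = 1/2
CG = +√(1/2) = +0.707107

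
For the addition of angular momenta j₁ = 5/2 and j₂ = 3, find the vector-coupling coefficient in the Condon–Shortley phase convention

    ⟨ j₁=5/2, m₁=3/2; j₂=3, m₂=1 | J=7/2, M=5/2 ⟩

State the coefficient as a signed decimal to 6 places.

√[8·2!3!4!/10! · 4!1!4!2!6!1!] = √(18432/35)
  +(−1)^0/∏(0,2,1,4,2,0)! = 1/96  (running 1/96)
  +(−1)^1/∏(1,1,0,3,3,1)! = -1/36  (running -5/288)
⟨..|..⟩ = √(18432/35)·(-5/288) = -0.398410

-0.398410  (= −√(10/63))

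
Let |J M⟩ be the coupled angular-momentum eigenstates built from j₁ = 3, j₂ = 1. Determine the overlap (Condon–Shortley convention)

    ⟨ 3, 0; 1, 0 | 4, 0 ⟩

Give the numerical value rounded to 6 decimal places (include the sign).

+0.755929

j₁+j₂−J=0  J+j₁−j₂=6  J−j₁+j₂=2  j₁+j₂+J+1=9
(j₁±m₁, j₂±m₂, J±M) = (3,3,1,1,4,4)
P² = 5184/7
sum k=0..0:
  [0] +1/36 = 1/36
S = 1/36
C² = P²·S² = 4/7 ; C = +0.755929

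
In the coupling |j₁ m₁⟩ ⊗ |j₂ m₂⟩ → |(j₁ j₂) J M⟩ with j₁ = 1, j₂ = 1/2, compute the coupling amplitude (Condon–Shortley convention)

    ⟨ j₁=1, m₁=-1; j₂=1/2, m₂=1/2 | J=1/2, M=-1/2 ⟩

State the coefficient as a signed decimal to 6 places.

−√(2/3) ≈ -0.816497

triangle: 1!×1!×0!/3! = 1/6
(j±m)!: 0!×2!×1!×0!×0!×1! = 2
prefactor² = (2J+1)×Δ×N² = 2/3
  k=1: −1/(1!×0!×1!×0!×0!×0!) = -1
Σ = -1  ⇒  CG² = 2/3×(-1)² = 2/3
CG = −√(2/3) = -0.816497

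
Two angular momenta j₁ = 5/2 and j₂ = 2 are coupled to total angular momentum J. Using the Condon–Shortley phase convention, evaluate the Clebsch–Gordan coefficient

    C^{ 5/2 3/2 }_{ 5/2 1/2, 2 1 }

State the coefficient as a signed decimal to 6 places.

−√(6/35) = -0.414039

j₁+j₂−J=2  J+j₁−j₂=3  J−j₁+j₂=2  j₁+j₂+J+1=8
(j₁±m₁, j₂±m₂, J±M) = (3,2,3,1,4,1)
P² = 216/35
sum k=1..2:
  [1] −1/4 = -1/4
  [2] +1/12 = 1/12
S = -1/6
C² = P²·S² = 6/35 ; C = -0.414039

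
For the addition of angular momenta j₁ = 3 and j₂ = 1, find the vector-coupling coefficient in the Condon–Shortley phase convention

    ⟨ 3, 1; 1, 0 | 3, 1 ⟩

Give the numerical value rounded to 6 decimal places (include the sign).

+0.288675

triangle: 1!×5!×1!/8! = 120/40320
(j±m)!: 4!×2!×1!×1!×4!×2! = 2304
prefactor² = (2J+1)×Δ×N² = 48
  k=0: +1/(0!×1!×2!×1!×3!×0!) = 1/12
  k=1: −1/(1!×0!×1!×0!×4!×1!) = -1/24
Σ = 1/24  ⇒  CG² = 48×1/24² = 1/12
CG = +√(1/12) = +0.288675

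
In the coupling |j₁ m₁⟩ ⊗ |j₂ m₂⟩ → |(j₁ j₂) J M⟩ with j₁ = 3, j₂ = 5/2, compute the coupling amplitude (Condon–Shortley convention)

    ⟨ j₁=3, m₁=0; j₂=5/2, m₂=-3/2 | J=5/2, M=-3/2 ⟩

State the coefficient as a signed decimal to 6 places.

−√(7/30) = -0.483046

j₁+j₂−J=3  J+j₁−j₂=3  J−j₁+j₂=2  j₁+j₂+J+1=9
(j₁±m₁, j₂±m₂, J±M) = (3,3,1,4,1,4)
P² = 864/35
sum k=0..1:
  [0] +1/36 = 1/36
  [1] −1/8 = -1/8
S = -7/72
C² = P²·S² = 7/30 ; C = -0.483046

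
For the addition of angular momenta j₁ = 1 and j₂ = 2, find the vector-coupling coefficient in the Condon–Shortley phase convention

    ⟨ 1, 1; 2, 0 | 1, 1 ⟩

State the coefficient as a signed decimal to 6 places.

+√(1/10) ≈ +0.316228

j₁+j₂−J=2  J+j₁−j₂=0  J−j₁+j₂=2  j₁+j₂+J+1=5
(j₁±m₁, j₂±m₂, J±M) = (2,0,2,2,2,0)
P² = 8/5
sum k=0..0:
  [0] +1/4 = 1/4
S = 1/4
C² = P²·S² = 1/10 ; C = +0.316228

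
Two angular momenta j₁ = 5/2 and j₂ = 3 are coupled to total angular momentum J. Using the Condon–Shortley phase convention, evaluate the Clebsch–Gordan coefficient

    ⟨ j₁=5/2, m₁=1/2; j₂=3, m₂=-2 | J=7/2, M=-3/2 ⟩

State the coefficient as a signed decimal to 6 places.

√[8·2!3!4!/10! · 3!2!1!5!2!5!] = √(1536/7)
  +(−1)^0/∏(0,2,2,1,1,3)! = 1/24  (running 1/24)
  +(−1)^1/∏(1,1,1,0,2,4)! = -1/48  (running 1/48)
⟨..|..⟩ = √(1536/7)·(1/48) = +0.308607

+0.308607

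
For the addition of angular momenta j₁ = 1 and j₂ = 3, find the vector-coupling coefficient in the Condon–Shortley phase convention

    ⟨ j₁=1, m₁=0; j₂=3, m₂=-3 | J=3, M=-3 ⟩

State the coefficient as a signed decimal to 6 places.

triangle: 1!*1!*5!/8! = 120/40320
(j±m)!: 1!*1!*0!*6!*0!*6! = 518400
prefactor² = (2J+1)*Δ*N² = 10800
  k=0: +1/(0!*1!*1!*0!*0!*5!) = 1/120
Σ = 1/120  ⇒  CG² = 10800*1/120² = 3/4
CG = +√(3/4) = +0.866025

+√(3/4) ≈ +0.866025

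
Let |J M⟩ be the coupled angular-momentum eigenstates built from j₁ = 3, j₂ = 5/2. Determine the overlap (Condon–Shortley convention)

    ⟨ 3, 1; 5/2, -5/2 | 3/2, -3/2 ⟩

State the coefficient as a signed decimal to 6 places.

+0.267261  (= +√(1/14))

j₁+j₂−J=4  J+j₁−j₂=2  J−j₁+j₂=1  j₁+j₂+J+1=8
(j₁±m₁, j₂±m₂, J±M) = (4,2,0,5,0,3)
P² = 1152/7
sum k=0..0:
  [0] +1/48 = 1/48
S = 1/48
C² = P²·S² = 1/14 ; C = +0.267261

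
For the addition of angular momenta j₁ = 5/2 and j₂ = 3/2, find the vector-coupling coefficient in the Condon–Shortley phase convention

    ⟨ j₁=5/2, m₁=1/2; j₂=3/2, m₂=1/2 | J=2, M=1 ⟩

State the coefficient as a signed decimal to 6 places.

-0.545545

√[5·2!3!1!/7! · 3!2!2!1!3!1!] = √(12/7)
  +(−1)^1/∏(1,1,1,1,2,0)! = -1/2  (running -1/2)
  +(−1)^2/∏(2,0,0,0,3,1)! = 1/12  (running -5/12)
⟨..|..⟩ = √(12/7)·(-5/12) = -0.545545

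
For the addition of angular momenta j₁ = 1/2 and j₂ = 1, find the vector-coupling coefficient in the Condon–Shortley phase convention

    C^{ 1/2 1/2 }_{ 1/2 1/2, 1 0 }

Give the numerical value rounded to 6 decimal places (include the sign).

+√(1/3) = +0.577350

triangle: 1!×0!×1!/3! = 1/6
(j±m)!: 1!×0!×1!×1!×1!×0! = 1
prefactor² = (2J+1)×Δ×N² = 1/3
  k=0: +1/(0!×1!×0!×1!×0!×0!) = 1
Σ = 1  ⇒  CG² = 1/3×1² = 1/3
CG = +√(1/3) = +0.577350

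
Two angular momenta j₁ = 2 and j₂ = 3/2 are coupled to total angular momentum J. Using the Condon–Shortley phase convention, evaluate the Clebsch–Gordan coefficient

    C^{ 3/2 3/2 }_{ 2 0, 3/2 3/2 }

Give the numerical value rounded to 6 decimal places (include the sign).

+0.447214  (= +√(1/5))

√[4·2!2!1!/6! · 2!2!3!0!3!0!] = √(16/5)
  +(−1)^2/∏(2,0,0,1,2,0)! = 1/4  (running 1/4)
⟨..|..⟩ = √(16/5)·(1/4) = +0.447214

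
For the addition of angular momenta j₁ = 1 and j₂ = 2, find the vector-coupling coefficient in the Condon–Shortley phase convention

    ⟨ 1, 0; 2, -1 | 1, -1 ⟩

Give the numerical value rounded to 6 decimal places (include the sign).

−√(3/10) ≈ -0.547723

j₁+j₂−J=2  J+j₁−j₂=0  J−j₁+j₂=2  j₁+j₂+J+1=5
(j₁±m₁, j₂±m₂, J±M) = (1,1,1,3,0,2)
P² = 6/5
sum k=1..1:
  [1] −1/2 = -1/2
S = -1/2
C² = P²·S² = 3/10 ; C = -0.547723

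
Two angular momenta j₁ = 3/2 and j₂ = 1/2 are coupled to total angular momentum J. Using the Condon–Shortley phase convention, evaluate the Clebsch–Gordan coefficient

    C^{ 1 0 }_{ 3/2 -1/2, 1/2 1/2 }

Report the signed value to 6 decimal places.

-0.707107  (= −√(1/2))

j₁+j₂−J=1  J+j₁−j₂=2  J−j₁+j₂=0  j₁+j₂+J+1=4
(j₁±m₁, j₂±m₂, J±M) = (1,2,1,0,1,1)
P² = 1/2
sum k=1..1:
  [1] −1/1 = -1
S = -1
C² = P²·S² = 1/2 ; C = -0.707107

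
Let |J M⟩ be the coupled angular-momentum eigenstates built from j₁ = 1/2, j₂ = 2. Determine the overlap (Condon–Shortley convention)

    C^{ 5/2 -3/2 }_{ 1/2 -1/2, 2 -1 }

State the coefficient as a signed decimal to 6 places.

√[6·0!1!4!/6! · 0!1!1!3!1!4!] = √(144/5)
  +(−1)^0/∏(0,0,1,1,0,3)! = 1/6  (running 1/6)
⟨..|..⟩ = √(144/5)·(1/6) = +0.894427

+0.894427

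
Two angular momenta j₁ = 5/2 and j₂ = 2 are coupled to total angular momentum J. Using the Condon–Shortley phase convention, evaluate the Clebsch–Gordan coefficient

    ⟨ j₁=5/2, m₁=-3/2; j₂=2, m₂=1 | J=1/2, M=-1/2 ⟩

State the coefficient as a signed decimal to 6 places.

−√(4/15) = -0.516398

√[2·4!1!0!/6! · 1!4!3!1!0!1!] = √(48/5)
  +(−1)^3/∏(3,1,1,0,0,0)! = -1/6  (running -1/6)
⟨..|..⟩ = √(48/5)·(-1/6) = -0.516398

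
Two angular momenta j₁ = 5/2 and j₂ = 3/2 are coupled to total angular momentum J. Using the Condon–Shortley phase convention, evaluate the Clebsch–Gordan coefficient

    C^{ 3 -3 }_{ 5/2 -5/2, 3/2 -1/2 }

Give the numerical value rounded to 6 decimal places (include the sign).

triangle: 1!*4!*2!/8! = 48/40320
(j±m)!: 0!*5!*1!*2!*0!*6! = 172800
prefactor² = (2J+1)*Δ*N² = 1440
  k=1: −1/(1!*0!*4!*0!*0!*2!) = -1/48
Σ = -1/48  ⇒  CG² = 1440*(-1/48)² = 5/8
CG = −√(5/8) = -0.790569

−√(5/8) ≈ -0.790569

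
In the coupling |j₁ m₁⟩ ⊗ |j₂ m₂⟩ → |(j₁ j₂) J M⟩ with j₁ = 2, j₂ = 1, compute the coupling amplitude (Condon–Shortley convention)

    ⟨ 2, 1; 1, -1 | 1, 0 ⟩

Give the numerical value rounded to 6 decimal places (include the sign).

triangle: 2!×2!×0!/5! = 4/120
(j±m)!: 3!×1!×0!×2!×1!×1! = 12
prefactor² = (2J+1)×Δ×N² = 6/5
  k=0: +1/(0!×2!×1!×0!×1!×0!) = 1/2
Σ = 1/2  ⇒  CG² = 6/5×1/2² = 3/10
CG = +√(3/10) = +0.547723

+0.547723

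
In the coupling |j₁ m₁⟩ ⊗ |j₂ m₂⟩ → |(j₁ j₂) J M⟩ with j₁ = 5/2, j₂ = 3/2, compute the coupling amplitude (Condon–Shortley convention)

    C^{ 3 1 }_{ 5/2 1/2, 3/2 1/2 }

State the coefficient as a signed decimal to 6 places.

-0.129099  (= −√(1/60))

j₁+j₂−J=1  J+j₁−j₂=4  J−j₁+j₂=2  j₁+j₂+J+1=8
(j₁±m₁, j₂±m₂, J±M) = (3,2,2,1,4,2)
P² = 48/5
sum k=0..1:
  [0] +1/8 = 1/8
  [1] −1/6 = -1/6
S = -1/24
C² = P²·S² = 1/60 ; C = -0.129099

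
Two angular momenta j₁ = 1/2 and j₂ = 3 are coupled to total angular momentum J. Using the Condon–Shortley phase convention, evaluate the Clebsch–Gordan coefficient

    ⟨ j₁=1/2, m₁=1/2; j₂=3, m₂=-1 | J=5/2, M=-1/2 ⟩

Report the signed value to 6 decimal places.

+0.755929  (= +√(4/7))

j₁+j₂−J=1  J+j₁−j₂=0  J−j₁+j₂=5  j₁+j₂+J+1=7
(j₁±m₁, j₂±m₂, J±M) = (1,0,2,4,2,3)
P² = 576/7
sum k=0..0:
  [0] +1/12 = 1/12
S = 1/12
C² = P²·S² = 4/7 ; C = +0.755929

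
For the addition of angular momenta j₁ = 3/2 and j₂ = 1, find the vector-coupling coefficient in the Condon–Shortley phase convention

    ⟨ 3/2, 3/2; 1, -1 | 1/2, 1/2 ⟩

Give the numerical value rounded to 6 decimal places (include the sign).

+0.707107

j₁+j₂−J=2  J+j₁−j₂=1  J−j₁+j₂=0  j₁+j₂+J+1=4
(j₁±m₁, j₂±m₂, J±M) = (3,0,0,2,1,0)
P² = 2
sum k=0..0:
  [0] +1/2 = 1/2
S = 1/2
C² = P²·S² = 1/2 ; C = +0.707107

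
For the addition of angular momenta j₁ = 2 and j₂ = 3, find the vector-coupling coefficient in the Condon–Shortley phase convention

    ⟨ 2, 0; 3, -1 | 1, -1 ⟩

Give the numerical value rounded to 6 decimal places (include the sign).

+0.414039

triangle: 4!×0!×2!/7! = 48/5040
(j±m)!: 2!×2!×2!×4!×0!×2! = 384
prefactor² = (2J+1)×Δ×N² = 384/35
  k=2: +1/(2!×2!×0!×0!×0!×2!) = 1/8
Σ = 1/8  ⇒  CG² = 384/35×1/8² = 6/35
CG = +√(6/35) = +0.414039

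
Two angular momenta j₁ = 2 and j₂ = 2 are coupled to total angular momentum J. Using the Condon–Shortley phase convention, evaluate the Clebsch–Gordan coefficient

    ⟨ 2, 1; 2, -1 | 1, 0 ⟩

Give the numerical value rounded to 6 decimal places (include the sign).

−√(1/10) = -0.316228

√[3·3!1!1!/6! · 3!1!1!3!1!1!] = √(9/10)
  +(−1)^0/∏(0,3,1,1,0,0)! = 1/6  (running 1/6)
  +(−1)^1/∏(1,2,0,0,1,1)! = -1/2  (running -1/3)
⟨..|..⟩ = √(9/10)·(-1/3) = -0.316228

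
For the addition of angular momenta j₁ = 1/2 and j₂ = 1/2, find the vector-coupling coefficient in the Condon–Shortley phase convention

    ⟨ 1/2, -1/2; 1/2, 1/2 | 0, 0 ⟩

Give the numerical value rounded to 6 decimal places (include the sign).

−√(1/2) = -0.707107

√[1·1!0!0!/2! · 0!1!1!0!0!0!] = √(1/2)
  +(−1)^1/∏(1,0,0,0,0,0)! = -1  (running -1)
⟨..|..⟩ = √(1/2)·(-1) = -0.707107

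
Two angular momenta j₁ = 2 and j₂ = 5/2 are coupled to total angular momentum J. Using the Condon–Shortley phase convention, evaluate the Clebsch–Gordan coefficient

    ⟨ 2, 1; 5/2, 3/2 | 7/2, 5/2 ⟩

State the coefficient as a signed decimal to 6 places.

-0.125988

j₁+j₂−J=1  J+j₁−j₂=3  J−j₁+j₂=4  j₁+j₂+J+1=9
(j₁±m₁, j₂±m₂, J±M) = (3,1,4,1,6,1)
P² = 2304/7
sum k=0..1:
  [0] +1/48 = 1/48
  [1] −1/36 = -1/36
S = -1/144
C² = P²·S² = 1/63 ; C = -0.125988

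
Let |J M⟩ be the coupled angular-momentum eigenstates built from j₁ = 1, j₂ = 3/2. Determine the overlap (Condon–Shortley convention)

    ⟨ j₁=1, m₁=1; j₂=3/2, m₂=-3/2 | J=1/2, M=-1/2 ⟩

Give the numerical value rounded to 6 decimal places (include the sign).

√[2·2!0!1!/4! · 2!0!0!3!0!1!] = √(2)
  +(−1)^0/∏(0,2,0,0,0,1)! = 1/2  (running 1/2)
⟨..|..⟩ = √(2)·(1/2) = +0.707107

+0.707107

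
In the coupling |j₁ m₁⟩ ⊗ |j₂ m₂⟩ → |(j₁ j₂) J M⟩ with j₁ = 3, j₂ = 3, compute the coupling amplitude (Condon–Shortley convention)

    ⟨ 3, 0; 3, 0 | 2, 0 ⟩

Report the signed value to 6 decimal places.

triangle: 4!*2!*2!/9! = 96/362880
(j±m)!: 3!*3!*3!*3!*2!*2! = 5184
prefactor² = (2J+1)*Δ*N² = 48/7
  k=1: −1/(1!*3!*2!*2!*0!*0!) = -1/24
  k=2: +1/(2!*2!*1!*1!*1!*1!) = 1/4
  k=3: −1/(3!*1!*0!*0!*2!*2!) = -1/24
Σ = 1/6  ⇒  CG² = 48/7*1/6² = 4/21
CG = +√(4/21) = +0.436436

+√(4/21) = +0.436436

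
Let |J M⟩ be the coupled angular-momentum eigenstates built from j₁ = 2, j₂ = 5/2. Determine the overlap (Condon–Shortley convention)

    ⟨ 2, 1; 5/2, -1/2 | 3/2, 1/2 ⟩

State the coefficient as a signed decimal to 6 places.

j₁+j₂−J=3  J+j₁−j₂=1  J−j₁+j₂=2  j₁+j₂+J+1=7
(j₁±m₁, j₂±m₂, J±M) = (3,1,2,3,2,1)
P² = 48/35
sum k=0..1:
  [0] +1/12 = 1/12
  [1] −1/2 = -1/2
S = -5/12
C² = P²·S² = 5/21 ; C = -0.487950

-0.487950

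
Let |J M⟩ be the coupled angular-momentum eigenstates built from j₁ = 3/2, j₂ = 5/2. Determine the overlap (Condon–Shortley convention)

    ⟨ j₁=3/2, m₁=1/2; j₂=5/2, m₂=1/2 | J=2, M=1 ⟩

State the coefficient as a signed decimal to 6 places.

−√(25/84) ≈ -0.545545

j₁+j₂−J=2  J+j₁−j₂=1  J−j₁+j₂=3  j₁+j₂+J+1=7
(j₁±m₁, j₂±m₂, J±M) = (2,1,3,2,3,1)
P² = 12/7
sum k=0..1:
  [0] +1/12 = 1/12
  [1] −1/2 = -1/2
S = -5/12
C² = P²·S² = 25/84 ; C = -0.545545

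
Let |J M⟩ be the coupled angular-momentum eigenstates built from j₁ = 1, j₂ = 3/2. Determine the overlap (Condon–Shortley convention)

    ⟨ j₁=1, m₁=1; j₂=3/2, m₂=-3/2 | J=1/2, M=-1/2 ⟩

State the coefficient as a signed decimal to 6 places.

+√(1/2) ≈ +0.707107

j₁+j₂−J=2  J+j₁−j₂=0  J−j₁+j₂=1  j₁+j₂+J+1=4
(j₁±m₁, j₂±m₂, J±M) = (2,0,0,3,0,1)
P² = 2
sum k=0..0:
  [0] +1/2 = 1/2
S = 1/2
C² = P²·S² = 1/2 ; C = +0.707107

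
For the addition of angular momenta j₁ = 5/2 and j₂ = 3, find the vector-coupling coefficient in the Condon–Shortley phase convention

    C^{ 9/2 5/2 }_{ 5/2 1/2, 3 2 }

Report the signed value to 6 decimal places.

j₁+j₂−J=1  J+j₁−j₂=4  J−j₁+j₂=5  j₁+j₂+J+1=11
(j₁±m₁, j₂±m₂, J±M) = (3,2,5,1,7,2)
P² = 115200/11
sum k=0..1:
  [0] +1/480 = 1/480
  [1] −1/144 = -1/144
S = -7/1440
C² = P²·S² = 49/198 ; C = -0.497468

−√(49/198) ≈ -0.497468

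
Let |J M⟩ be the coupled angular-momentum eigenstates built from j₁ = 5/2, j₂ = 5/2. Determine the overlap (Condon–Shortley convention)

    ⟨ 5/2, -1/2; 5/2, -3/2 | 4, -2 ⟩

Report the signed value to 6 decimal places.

j₁+j₂−J=1  J+j₁−j₂=4  J−j₁+j₂=4  j₁+j₂+J+1=10
(j₁±m₁, j₂±m₂, J±M) = (2,3,1,4,2,6)
P² = 20736/35
sum k=0..1:
  [0] +1/36 = 1/36
  [1] −1/96 = -1/96
S = 5/288
C² = P²·S² = 5/28 ; C = +0.422577

+√(5/28) ≈ +0.422577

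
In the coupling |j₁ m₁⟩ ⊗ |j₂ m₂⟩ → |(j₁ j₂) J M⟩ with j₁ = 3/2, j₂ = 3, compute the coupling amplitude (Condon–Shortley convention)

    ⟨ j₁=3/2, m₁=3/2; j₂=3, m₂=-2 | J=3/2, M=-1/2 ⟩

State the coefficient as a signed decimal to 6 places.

+0.534522

j₁+j₂−J=3  J+j₁−j₂=0  J−j₁+j₂=3  j₁+j₂+J+1=7
(j₁±m₁, j₂±m₂, J±M) = (3,0,1,5,1,2)
P² = 288/7
sum k=0..0:
  [0] +1/12 = 1/12
S = 1/12
C² = P²·S² = 2/7 ; C = +0.534522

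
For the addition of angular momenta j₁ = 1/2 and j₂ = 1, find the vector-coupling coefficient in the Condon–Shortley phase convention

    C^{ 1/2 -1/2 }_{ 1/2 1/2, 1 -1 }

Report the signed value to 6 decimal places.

triangle: 1!×0!×1!/3! = 1/6
(j±m)!: 1!×0!×0!×2!×0!×1! = 2
prefactor² = (2J+1)×Δ×N² = 2/3
  k=0: +1/(0!×1!×0!×0!×0!×1!) = 1
Σ = 1  ⇒  CG² = 2/3×1² = 2/3
CG = +√(2/3) = +0.816497

+√(2/3) = +0.816497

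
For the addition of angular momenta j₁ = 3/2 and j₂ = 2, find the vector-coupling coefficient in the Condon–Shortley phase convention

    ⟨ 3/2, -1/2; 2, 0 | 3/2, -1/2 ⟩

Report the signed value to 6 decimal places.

-0.447214

j₁+j₂−J=2  J+j₁−j₂=1  J−j₁+j₂=2  j₁+j₂+J+1=6
(j₁±m₁, j₂±m₂, J±M) = (1,2,2,2,1,2)
P² = 16/45
sum k=1..2:
  [1] −1/1 = -1
  [2] +1/4 = 1/4
S = -3/4
C² = P²·S² = 1/5 ; C = -0.447214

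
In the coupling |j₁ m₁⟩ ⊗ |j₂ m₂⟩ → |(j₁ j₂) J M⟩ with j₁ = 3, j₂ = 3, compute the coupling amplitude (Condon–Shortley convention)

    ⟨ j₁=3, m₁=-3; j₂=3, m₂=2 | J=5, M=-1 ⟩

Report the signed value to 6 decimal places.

-0.243975  (= −√(5/84))

triangle: 1!×5!×5!/12! = 14400/479001600
(j±m)!: 0!×6!×5!×1!×4!×6! = 1492992000
prefactor² = (2J+1)×Δ×N² = 3456000/7
  k=1: −1/(1!×0!×5!×4!×0!×1!) = -1/2880
Σ = -1/2880  ⇒  CG² = 3456000/7×(-1/2880)² = 5/84
CG = −√(5/84) = -0.243975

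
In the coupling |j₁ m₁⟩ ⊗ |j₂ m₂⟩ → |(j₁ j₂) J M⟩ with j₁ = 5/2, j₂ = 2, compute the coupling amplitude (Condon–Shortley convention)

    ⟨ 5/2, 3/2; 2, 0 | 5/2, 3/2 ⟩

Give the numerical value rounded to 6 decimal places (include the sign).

j₁+j₂−J=2  J+j₁−j₂=3  J−j₁+j₂=2  j₁+j₂+J+1=8
(j₁±m₁, j₂±m₂, J±M) = (4,1,2,2,4,1)
P² = 288/35
sum k=0..1:
  [0] +1/8 = 1/8
  [1] −1/6 = -1/6
S = -1/24
C² = P²·S² = 1/70 ; C = -0.119523

−√(1/70) = -0.119523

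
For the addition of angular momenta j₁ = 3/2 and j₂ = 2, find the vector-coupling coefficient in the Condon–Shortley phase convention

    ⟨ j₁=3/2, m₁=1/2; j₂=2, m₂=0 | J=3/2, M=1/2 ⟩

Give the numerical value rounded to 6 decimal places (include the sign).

√[4·2!1!2!/6! · 2!1!2!2!2!1!] = √(16/45)
  +(−1)^0/∏(0,2,1,2,0,0)! = 1/4  (running 1/4)
  +(−1)^1/∏(1,1,0,1,1,1)! = -1  (running -3/4)
⟨..|..⟩ = √(16/45)·(-3/4) = -0.447214

-0.447214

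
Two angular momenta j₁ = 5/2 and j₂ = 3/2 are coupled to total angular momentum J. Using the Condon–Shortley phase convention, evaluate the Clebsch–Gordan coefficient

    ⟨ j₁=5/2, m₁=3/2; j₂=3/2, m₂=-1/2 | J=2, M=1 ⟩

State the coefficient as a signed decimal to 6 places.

triangle: 2!×3!×1!/7! = 12/5040
(j±m)!: 4!×1!×1!×2!×3!×1! = 288
prefactor² = (2J+1)×Δ×N² = 24/7
  k=0: +1/(0!×2!×1!×1!×2!×0!) = 1/4
  k=1: −1/(1!×1!×0!×0!×3!×1!) = -1/6
Σ = 1/12  ⇒  CG² = 24/7×1/12² = 1/42
CG = +√(1/42) = +0.154303

+0.154303  (= +√(1/42))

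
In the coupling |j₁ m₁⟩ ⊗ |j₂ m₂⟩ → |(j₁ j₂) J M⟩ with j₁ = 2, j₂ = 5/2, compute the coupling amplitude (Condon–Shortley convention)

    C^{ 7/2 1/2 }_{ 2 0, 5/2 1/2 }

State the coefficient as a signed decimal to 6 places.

j₁+j₂−J=1  J+j₁−j₂=3  J−j₁+j₂=4  j₁+j₂+J+1=9
(j₁±m₁, j₂±m₂, J±M) = (2,2,3,2,4,3)
P² = 768/35
sum k=0..1:
  [0] +1/12 = 1/12
  [1] −1/8 = -1/8
S = -1/24
C² = P²·S² = 4/105 ; C = -0.195180

-0.195180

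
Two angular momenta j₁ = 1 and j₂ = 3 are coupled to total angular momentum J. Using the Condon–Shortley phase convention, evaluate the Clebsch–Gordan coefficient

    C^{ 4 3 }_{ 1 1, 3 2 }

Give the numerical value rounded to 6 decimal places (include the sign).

√[9·0!2!6!/9! · 2!0!5!1!7!1!] = √(43200)
  +(−1)^0/∏(0,0,0,5,2,1)! = 1/240  (running 1/240)
⟨..|..⟩ = √(43200)·(1/240) = +0.866025

+√(3/4) = +0.866025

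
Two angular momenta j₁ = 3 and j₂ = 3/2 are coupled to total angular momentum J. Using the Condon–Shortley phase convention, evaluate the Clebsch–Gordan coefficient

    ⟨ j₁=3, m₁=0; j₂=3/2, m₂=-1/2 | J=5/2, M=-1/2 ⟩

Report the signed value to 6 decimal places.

−√(6/35) = -0.414039

√[6·2!4!1!/8! · 3!3!1!2!2!3!] = √(216/35)
  +(−1)^0/∏(0,2,3,1,1,0)! = 1/12  (running 1/12)
  +(−1)^1/∏(1,1,2,0,2,1)! = -1/4  (running -1/6)
⟨..|..⟩ = √(216/35)·(-1/6) = -0.414039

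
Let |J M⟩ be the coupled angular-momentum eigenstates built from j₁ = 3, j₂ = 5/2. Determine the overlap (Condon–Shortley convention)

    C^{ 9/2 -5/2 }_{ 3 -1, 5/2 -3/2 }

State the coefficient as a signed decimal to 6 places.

j₁+j₂−J=1  J+j₁−j₂=5  J−j₁+j₂=4  j₁+j₂+J+1=11
(j₁±m₁, j₂±m₂, J±M) = (2,4,1,4,2,7)
P² = 92160/11
sum k=0..1:
  [0] +1/144 = 1/144
  [1] −1/288 = -1/288
S = 1/288
C² = P²·S² = 10/99 ; C = +0.317821

+0.317821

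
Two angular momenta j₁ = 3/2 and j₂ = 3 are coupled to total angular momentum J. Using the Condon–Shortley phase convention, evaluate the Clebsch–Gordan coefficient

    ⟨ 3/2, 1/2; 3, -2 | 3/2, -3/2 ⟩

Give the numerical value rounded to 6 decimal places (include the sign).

-0.534522

j₁+j₂−J=3  J+j₁−j₂=0  J−j₁+j₂=3  j₁+j₂+J+1=7
(j₁±m₁, j₂±m₂, J±M) = (2,1,1,5,0,3)
P² = 288/7
sum k=1..1:
  [1] −1/12 = -1/12
S = -1/12
C² = P²·S² = 2/7 ; C = -0.534522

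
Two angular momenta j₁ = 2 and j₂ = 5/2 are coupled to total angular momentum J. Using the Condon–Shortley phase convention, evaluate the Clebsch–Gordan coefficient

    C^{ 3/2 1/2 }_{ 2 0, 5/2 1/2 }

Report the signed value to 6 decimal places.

+0.239046  (= +√(2/35))

√[4·3!1!2!/7! · 2!2!3!2!2!1!] = √(32/35)
  +(−1)^1/∏(1,2,1,2,0,0)! = -1/4  (running -1/4)
  +(−1)^2/∏(2,1,0,1,1,1)! = 1/2  (running 1/4)
⟨..|..⟩ = √(32/35)·(1/4) = +0.239046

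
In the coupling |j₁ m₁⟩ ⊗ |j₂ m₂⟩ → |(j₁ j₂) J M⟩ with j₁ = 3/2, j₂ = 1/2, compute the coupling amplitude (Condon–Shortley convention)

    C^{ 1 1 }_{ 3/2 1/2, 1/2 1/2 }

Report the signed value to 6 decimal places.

√[3·1!2!0!/4! · 2!1!1!0!2!0!] = √(1)
  +(−1)^1/∏(1,0,0,0,2,0)! = -1/2  (running -1/2)
⟨..|..⟩ = √(1)·(-1/2) = -0.500000

−√(1/4) = -0.500000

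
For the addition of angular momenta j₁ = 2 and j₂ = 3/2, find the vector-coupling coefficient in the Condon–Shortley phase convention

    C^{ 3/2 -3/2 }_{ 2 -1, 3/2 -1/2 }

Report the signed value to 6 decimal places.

j₁+j₂−J=2  J+j₁−j₂=2  J−j₁+j₂=1  j₁+j₂+J+1=6
(j₁±m₁, j₂±m₂, J±M) = (1,3,1,2,0,3)
P² = 8/5
sum k=1..1:
  [1] −1/2 = -1/2
S = -1/2
C² = P²·S² = 2/5 ; C = -0.632456

-0.632456  (= −√(2/5))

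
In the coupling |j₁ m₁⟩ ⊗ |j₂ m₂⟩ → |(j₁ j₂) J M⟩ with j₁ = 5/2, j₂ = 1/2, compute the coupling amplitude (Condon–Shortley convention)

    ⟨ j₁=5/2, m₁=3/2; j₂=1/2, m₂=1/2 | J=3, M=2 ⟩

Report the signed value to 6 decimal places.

+0.912871  (= +√(5/6))

j₁+j₂−J=0  J+j₁−j₂=5  J−j₁+j₂=1  j₁+j₂+J+1=7
(j₁±m₁, j₂±m₂, J±M) = (4,1,1,0,5,1)
P² = 480
sum k=0..0:
  [0] +1/24 = 1/24
S = 1/24
C² = P²·S² = 5/6 ; C = +0.912871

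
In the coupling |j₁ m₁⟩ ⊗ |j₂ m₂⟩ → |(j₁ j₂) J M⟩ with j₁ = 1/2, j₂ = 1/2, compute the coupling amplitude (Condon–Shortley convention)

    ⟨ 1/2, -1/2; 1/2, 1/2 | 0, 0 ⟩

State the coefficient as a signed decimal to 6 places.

triangle: 1!*0!*0!/2! = 1/2
(j±m)!: 0!*1!*1!*0!*0!*0! = 1
prefactor² = (2J+1)*Δ*N² = 1/2
  k=1: −1/(1!*0!*0!*0!*0!*0!) = -1
Σ = -1  ⇒  CG² = 1/2*(-1)² = 1/2
CG = −√(1/2) = -0.707107

−√(1/2) = -0.707107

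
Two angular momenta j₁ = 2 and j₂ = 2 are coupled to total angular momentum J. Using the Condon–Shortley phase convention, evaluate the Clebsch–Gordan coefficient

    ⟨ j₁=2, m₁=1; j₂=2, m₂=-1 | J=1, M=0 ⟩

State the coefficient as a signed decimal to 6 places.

j₁+j₂−J=3  J+j₁−j₂=1  J−j₁+j₂=1  j₁+j₂+J+1=6
(j₁±m₁, j₂±m₂, J±M) = (3,1,1,3,1,1)
P² = 9/10
sum k=0..1:
  [0] +1/6 = 1/6
  [1] −1/2 = -1/2
S = -1/3
C² = P²·S² = 1/10 ; C = -0.316228

-0.316228  (= −√(1/10))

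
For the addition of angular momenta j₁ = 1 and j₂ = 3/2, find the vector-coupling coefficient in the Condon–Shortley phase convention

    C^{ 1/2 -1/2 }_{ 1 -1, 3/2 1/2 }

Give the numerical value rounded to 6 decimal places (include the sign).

+√(1/6) = +0.408248

j₁+j₂−J=2  J+j₁−j₂=0  J−j₁+j₂=1  j₁+j₂+J+1=4
(j₁±m₁, j₂±m₂, J±M) = (0,2,2,1,0,1)
P² = 2/3
sum k=2..2:
  [2] +1/2 = 1/2
S = 1/2
C² = P²·S² = 1/6 ; C = +0.408248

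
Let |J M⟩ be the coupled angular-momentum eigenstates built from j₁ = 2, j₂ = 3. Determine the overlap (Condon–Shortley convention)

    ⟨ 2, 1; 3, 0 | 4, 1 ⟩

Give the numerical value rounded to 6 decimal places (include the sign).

triangle: 1!×3!×5!/10! = 720/3628800
(j±m)!: 3!×1!×3!×3!×5!×3! = 155520
prefactor² = (2J+1)×Δ×N² = 1944/7
  k=0: +1/(0!×1!×1!×3!×2!×2!) = 1/24
  k=1: −1/(1!×0!×0!×2!×3!×3!) = -1/72
Σ = 1/36  ⇒  CG² = 1944/7×1/36² = 3/14
CG = +√(3/14) = +0.462910

+√(3/14) ≈ +0.462910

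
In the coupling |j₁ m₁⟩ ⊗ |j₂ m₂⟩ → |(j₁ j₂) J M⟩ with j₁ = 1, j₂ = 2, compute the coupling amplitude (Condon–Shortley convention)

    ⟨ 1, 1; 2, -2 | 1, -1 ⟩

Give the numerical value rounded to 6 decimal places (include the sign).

+0.774597  (= +√(3/5))

triangle: 2!·0!·2!/5! = 4/120
(j±m)!: 2!·0!·0!·4!·0!·2! = 96
prefactor² = (2J+1)·Δ·N² = 48/5
  k=0: +1/(0!·2!·0!·0!·0!·2!) = 1/4
Σ = 1/4  ⇒  CG² = 48/5·1/4² = 3/5
CG = +√(3/5) = +0.774597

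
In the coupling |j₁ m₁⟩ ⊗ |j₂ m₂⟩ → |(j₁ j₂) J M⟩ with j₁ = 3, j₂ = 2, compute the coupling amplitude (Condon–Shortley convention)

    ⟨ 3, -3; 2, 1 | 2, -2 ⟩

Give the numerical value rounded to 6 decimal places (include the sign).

−√(5/14) = -0.597614

√[5·3!3!1!/8! · 0!6!3!1!0!4!] = √(3240/7)
  +(−1)^3/∏(3,0,3,0,0,1)! = -1/36  (running -1/36)
⟨..|..⟩ = √(3240/7)·(-1/36) = -0.597614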